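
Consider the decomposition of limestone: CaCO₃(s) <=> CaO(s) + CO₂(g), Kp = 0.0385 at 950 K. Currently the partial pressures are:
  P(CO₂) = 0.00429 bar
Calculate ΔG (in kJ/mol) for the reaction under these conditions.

ΔG = -17.3 kJ/mol

(CaCO₃, CaO are pure solids — omitted from Qp.)
Qp = P(CO₂) = 0.00429
ΔG = RT ln(Qp/Kp) = (8.314 J mol⁻¹ K⁻¹)(950 K) × ln(0.00429/0.0385)
   = (7.898 kJ/mol)(-2.194) = -17.3 kJ/mol
ΔG < 0, so the forward reaction is spontaneous (proceeds forward).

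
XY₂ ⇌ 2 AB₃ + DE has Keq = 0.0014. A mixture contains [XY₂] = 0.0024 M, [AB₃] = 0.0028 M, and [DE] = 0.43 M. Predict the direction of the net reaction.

at equilibrium

Q = [AB₃]²·[DE] / [XY₂] = (0.0028)²·(0.43) / (0.0024) = 0.0014
Q = 0.0014 = Keq, so the system is already at equilibrium.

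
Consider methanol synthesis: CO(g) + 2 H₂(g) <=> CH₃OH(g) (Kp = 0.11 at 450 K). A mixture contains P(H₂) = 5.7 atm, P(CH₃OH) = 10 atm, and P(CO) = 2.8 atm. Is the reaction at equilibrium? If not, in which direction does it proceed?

Qp = P(CH₃OH) / (P(CO)·P(H₂)²) = (10) / ((2.8)·(5.7)²) = 0.11
Qp = 0.11 = Kp, so the system is already at equilibrium.

no net change (already at equilibrium)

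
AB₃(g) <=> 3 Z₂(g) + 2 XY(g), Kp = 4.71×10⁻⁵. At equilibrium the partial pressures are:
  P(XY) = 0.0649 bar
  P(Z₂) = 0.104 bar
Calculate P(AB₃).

P(AB₃) = 0.101 bar

At equilibrium, Kp = P(Z₂)³·P(XY)² / P(AB₃) = 4.71×10⁻⁵.
(0.104)³·(0.0649)² / (P(AB₃)) = 4.71×10⁻⁵
P(AB₃) = 0.101 bar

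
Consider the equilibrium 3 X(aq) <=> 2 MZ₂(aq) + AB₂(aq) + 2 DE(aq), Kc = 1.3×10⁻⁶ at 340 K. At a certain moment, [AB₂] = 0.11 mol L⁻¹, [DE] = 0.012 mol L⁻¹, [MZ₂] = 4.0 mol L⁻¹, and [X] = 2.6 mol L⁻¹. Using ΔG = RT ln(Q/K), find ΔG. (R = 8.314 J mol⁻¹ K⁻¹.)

Qc = [MZ₂]²·[AB₂]·[DE]² / [X]³ = (4.0)²·(0.11)·(0.012)² / (2.6)³ = 1.44×10⁻⁵
ΔG = RT ln(Qc/Kc) = (8.314 J mol⁻¹ K⁻¹)(340 K) × ln(1.44×10⁻⁵/1.3×10⁻⁶)
   = (2.827 kJ/mol)(2.405) = 6.80 kJ/mol
ΔG > 0, so the forward reaction is non-spontaneous (proceeds in reverse).

ΔG = 6.80 kJ/mol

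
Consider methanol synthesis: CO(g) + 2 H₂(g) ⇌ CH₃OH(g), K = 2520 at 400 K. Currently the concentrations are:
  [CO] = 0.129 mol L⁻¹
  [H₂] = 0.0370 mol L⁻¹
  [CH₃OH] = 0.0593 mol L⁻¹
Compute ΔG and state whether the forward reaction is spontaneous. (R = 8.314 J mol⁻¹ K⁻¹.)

ΔG = -6.70 kJ/mol; the forward reaction is spontaneous

Q = [CH₃OH] / ([CO]·[H₂]²) = (0.0593) / ((0.129)·(0.0370)²) = 336
ΔG = RT ln(Q/K) = (8.314 J mol⁻¹ K⁻¹)(400 K) × ln(336/2520)
   = (3.326 kJ/mol)(-2.015) = -6.70 kJ/mol
ΔG < 0, so the forward reaction is spontaneous (proceeds forward).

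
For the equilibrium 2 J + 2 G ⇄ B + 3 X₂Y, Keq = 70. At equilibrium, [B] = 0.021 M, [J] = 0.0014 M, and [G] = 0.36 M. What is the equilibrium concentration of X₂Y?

[X₂Y] = 0.095 M

At equilibrium, Keq = [B]·[X₂Y]³ / ([J]²·[G]²) = 70.
(0.021)·([X₂Y])³ / ((0.0014)²·(0.36)²) = 70
[X₂Y]³ = 8.47×10⁻⁴ ⇒ [X₂Y] = 0.095 M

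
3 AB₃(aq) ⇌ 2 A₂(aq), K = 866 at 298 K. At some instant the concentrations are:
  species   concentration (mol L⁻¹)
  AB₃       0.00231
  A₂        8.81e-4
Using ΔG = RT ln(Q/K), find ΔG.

ΔG = -6.49 kJ/mol

Q = [A₂]² / [AB₃]³ = (8.81e-4)² / (0.00231)³ = 63.0
ΔG = RT ln(Q/K) = (8.314 J mol⁻¹ K⁻¹)(298 K) × ln(63.0/866)
   = (2.478 kJ/mol)(-2.621) = -6.49 kJ/mol
ΔG < 0, so the forward reaction is spontaneous (proceeds forward).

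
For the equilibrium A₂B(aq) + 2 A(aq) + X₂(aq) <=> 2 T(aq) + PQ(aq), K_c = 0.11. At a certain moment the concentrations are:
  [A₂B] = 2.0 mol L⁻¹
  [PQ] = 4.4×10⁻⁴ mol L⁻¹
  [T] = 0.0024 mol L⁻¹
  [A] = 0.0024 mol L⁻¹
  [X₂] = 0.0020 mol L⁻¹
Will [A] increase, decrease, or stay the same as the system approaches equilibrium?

stay the same

Q_c = [T]²·[PQ] / ([A₂B]·[A]²·[X₂]) = (0.0024)²·(4.4×10⁻⁴) / ((2.0)·(0.0024)²·(0.0020)) = 0.11
Q_c = 0.11 = K_c; the system is at equilibrium.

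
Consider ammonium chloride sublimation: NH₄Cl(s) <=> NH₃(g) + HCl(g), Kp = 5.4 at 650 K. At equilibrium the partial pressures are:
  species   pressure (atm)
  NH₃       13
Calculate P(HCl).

P(HCl) = 0.42 atm

(NH₄Cl is a pure solid — omitted from Kp.)
At equilibrium, Kp = P(NH₃)·P(HCl) = 5.4.
(13)·(P(HCl)) = 5.4
P(HCl) = 0.415 = 0.42 atm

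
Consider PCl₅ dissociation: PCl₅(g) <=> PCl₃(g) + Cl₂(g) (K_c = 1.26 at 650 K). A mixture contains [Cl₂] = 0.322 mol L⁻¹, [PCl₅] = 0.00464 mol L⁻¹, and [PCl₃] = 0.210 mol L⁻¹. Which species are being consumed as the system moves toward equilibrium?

Q_c = [PCl₃]·[Cl₂] / [PCl₅] = (0.210)·(0.322) / (0.00464) = 14.6
Q_c = 14.6 > K_c = 1.26: net reverse reaction.

PCl₃, Cl₂ (products)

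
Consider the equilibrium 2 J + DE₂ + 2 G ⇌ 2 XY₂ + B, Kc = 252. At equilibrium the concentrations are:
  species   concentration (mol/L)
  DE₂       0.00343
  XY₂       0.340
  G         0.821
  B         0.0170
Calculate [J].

At equilibrium, Kc = [XY₂]²·[B] / ([J]²·[DE₂]·[G]²) = 252.
(0.340)²·(0.0170) / (([J])²·(0.00343)·(0.821)²) = 252
[J]² = 0.00337 ⇒ [J] = 0.0581 mol/L

[J] = 0.0581 mol/L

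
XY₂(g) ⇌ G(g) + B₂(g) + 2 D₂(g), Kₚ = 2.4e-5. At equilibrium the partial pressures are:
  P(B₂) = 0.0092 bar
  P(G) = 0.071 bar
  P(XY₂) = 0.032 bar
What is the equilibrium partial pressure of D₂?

At equilibrium, Kₚ = P(G)·P(B₂)·P(D₂)² / P(XY₂) = 2.4e-5.
(0.071)·(0.0092)·(P(D₂))² / (0.032) = 2.4e-5
P(D₂)² = 0.00118 ⇒ P(D₂) = 0.034 bar

P(D₂) = 0.034 bar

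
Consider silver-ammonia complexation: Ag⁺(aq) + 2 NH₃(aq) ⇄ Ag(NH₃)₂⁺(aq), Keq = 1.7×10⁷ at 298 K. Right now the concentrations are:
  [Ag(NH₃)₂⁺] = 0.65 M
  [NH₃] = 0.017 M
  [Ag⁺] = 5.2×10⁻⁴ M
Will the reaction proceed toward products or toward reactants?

Q = [Ag(NH₃)₂⁺] / ([Ag⁺]·[NH₃]²) = (0.65) / ((5.2×10⁻⁴)·(0.017)²) = 4.3×10⁶
Q = 4.3×10⁶ < Keq = 1.7×10⁷, so the forward reaction proceeds.

forward (toward products)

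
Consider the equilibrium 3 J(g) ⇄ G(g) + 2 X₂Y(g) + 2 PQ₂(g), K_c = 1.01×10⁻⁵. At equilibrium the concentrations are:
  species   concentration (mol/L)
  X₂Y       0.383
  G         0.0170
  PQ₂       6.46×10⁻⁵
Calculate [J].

At equilibrium, K_c = [G]·[X₂Y]²·[PQ₂]² / [J]³ = 1.01×10⁻⁵.
(0.0170)·(0.383)²·(6.46×10⁻⁵)² / ([J])³ = 1.01×10⁻⁵
[J]³ = 1.03×10⁻⁶ ⇒ [J] = 0.0101 mol/L

[J] = 0.0101 mol/L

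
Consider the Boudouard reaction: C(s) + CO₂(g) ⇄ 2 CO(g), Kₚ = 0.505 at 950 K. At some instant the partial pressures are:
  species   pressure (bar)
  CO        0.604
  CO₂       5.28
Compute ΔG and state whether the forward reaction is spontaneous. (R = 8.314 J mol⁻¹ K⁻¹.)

ΔG = -15.7 kJ/mol; the forward reaction is spontaneous

(C is a pure solid — omitted from Qₚ.)
Qₚ = P(CO)² / P(CO₂) = (0.604)² / (5.28) = 0.0691
ΔG = RT ln(Qₚ/Kₚ) = (8.314 J mol⁻¹ K⁻¹)(950 K) × ln(0.0691/0.505)
   = (7.898 kJ/mol)(-1.989) = -15.7 kJ/mol
ΔG < 0, so the forward reaction is spontaneous (proceeds forward).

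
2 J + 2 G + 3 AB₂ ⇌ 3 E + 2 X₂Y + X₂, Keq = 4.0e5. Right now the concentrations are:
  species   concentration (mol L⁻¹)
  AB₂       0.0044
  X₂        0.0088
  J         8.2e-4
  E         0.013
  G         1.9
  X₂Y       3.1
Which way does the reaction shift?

toward reactants

Q = [E]³·[X₂Y]²·[X₂] / ([J]²·[G]²·[AB₂]³) = (0.013)³·(3.1)²·(0.0088) / ((8.2e-4)²·(1.9)²·(0.0044)³) = 9.0e5
Q = 9.0e5 > Keq = 4.0e5, so the reverse reaction proceeds.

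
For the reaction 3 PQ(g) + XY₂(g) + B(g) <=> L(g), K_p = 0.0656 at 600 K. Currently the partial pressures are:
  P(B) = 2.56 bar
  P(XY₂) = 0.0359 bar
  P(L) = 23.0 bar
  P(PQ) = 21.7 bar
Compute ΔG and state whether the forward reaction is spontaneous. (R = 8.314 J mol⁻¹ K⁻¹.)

Q_p = P(L) / (P(PQ)³·P(XY₂)·P(B)) = (23.0) / ((21.7)³·(0.0359)·(2.56)) = 0.0245
ΔG = RT ln(Q_p/K_p) = (8.314 J mol⁻¹ K⁻¹)(600 K) × ln(0.0245/0.0656)
   = (4.988 kJ/mol)(-0.9849) = -4.91 kJ/mol
ΔG < 0, so the forward reaction is spontaneous (proceeds forward).

ΔG = -4.91 kJ/mol; the forward reaction is spontaneous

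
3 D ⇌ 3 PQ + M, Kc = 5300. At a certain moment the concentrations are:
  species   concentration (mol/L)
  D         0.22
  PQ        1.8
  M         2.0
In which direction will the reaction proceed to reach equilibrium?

in the forward direction

Qc = [PQ]³·[M] / [D]³ = (1.8)³·(2.0) / (0.22)³ = 1100
Qc = 1100 < Kc = 5300, so the forward reaction proceeds.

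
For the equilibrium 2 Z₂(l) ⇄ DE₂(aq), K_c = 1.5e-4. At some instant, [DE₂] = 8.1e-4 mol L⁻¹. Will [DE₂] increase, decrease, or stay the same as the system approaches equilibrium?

decrease

(Z₂ is a pure liquid — omitted from Q_c.)
Q_c = [DE₂] = 8.1e-4
Q_c = 8.1e-4 > K_c = 1.5e-4: net reverse reaction.
DE₂ is a product, so it decreases.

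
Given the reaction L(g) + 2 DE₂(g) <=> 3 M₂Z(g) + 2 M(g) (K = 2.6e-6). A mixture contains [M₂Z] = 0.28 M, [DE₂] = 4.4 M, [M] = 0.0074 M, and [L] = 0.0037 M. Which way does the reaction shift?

Q = [M₂Z]³·[M]² / ([L]·[DE₂]²) = (0.28)³·(0.0074)² / ((0.0037)·(4.4)²) = 1.7e-5
Q = 1.7e-5 > K = 2.6e-6, so the reverse reaction proceeds.

reverse (toward reactants)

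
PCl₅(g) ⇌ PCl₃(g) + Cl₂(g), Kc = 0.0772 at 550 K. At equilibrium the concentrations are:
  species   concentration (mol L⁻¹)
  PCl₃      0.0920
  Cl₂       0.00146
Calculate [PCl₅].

[PCl₅] = 0.00174 mol L⁻¹

At equilibrium, Kc = [PCl₃]·[Cl₂] / [PCl₅] = 0.0772.
(0.0920)·(0.00146) / ([PCl₅]) = 0.0772
[PCl₅] = 0.00174 mol L⁻¹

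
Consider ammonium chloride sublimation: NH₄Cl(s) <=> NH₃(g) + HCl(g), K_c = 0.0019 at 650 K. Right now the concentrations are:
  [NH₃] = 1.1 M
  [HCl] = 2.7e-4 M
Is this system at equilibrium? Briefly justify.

(NH₄Cl is a pure solid — omitted from Q_c.)
Q_c = [NH₃]·[HCl] = (1.1)·(2.7e-4) = 3.0e-4
Q_c = 3.0e-4 < K_c = 0.0019: net forward reaction.

no; Q < K, reaction proceeds forward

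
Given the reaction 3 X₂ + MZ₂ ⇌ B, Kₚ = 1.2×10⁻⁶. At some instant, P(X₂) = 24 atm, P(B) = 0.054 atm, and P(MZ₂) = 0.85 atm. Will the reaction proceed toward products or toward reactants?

Qₚ = P(B) / (P(X₂)³·P(MZ₂)) = (0.054) / ((24)³·(0.85)) = 4.6×10⁻⁶
Qₚ = 4.6×10⁻⁶ > Kₚ = 1.2×10⁻⁶, so the reverse reaction proceeds.

toward reactants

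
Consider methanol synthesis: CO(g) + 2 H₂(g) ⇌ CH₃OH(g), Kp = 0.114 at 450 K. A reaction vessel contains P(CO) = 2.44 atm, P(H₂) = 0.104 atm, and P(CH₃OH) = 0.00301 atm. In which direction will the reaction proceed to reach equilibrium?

Qp = P(CH₃OH) / (P(CO)·P(H₂)²) = (0.00301) / ((2.44)·(0.104)²) = 0.114
Qp = 0.114 = Kp, so the system is already at equilibrium.

neither direction; the system is at equilibrium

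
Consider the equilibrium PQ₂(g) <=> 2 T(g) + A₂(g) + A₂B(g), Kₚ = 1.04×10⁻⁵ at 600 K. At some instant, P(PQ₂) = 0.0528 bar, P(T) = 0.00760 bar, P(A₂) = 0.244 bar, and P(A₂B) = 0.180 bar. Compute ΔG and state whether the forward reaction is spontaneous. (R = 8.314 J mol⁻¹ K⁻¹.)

ΔG = 7.63 kJ/mol; the forward reaction is non-spontaneous

Qₚ = P(T)²·P(A₂)·P(A₂B) / P(PQ₂) = (0.00760)²·(0.244)·(0.180) / (0.0528) = 4.80×10⁻⁵
ΔG = RT ln(Qₚ/Kₚ) = (8.314 J mol⁻¹ K⁻¹)(600 K) × ln(4.80×10⁻⁵/1.04×10⁻⁵)
   = (4.988 kJ/mol)(1.529) = 7.63 kJ/mol
ΔG > 0, so the forward reaction is non-spontaneous (proceeds in reverse).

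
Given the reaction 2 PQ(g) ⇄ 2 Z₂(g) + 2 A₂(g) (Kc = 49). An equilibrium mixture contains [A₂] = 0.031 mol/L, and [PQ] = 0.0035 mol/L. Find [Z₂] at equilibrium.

[Z₂] = 0.79 mol/L

At equilibrium, Kc = [Z₂]²·[A₂]² / [PQ]² = 49.
([Z₂])²·(0.031)² / (0.0035)² = 49
[Z₂]² = 0.625 ⇒ [Z₂] = 0.79 mol/L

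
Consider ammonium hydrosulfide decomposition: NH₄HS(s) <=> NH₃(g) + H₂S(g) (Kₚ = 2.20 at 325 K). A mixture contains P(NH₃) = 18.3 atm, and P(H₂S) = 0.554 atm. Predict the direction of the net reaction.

(NH₄HS is a pure solid — omitted from Qₚ.)
Qₚ = P(NH₃)·P(H₂S) = (18.3)·(0.554) = 10.1
Qₚ = 10.1 > Kₚ = 2.20, so the reverse reaction proceeds.

toward reactants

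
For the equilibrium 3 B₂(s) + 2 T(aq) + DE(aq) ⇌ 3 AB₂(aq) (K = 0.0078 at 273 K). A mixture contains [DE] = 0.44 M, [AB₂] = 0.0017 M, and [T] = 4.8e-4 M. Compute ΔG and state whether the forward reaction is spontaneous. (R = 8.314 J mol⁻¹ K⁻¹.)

(B₂ is a pure solid — omitted from Q.)
Q = [AB₂]³ / ([T]²·[DE]) = (0.0017)³ / ((4.8e-4)²·(0.44)) = 0.0485
ΔG = RT ln(Q/K) = (8.314 J mol⁻¹ K⁻¹)(273 K) × ln(0.0485/0.0078)
   = (2.270 kJ/mol)(1.827) = 4.15 kJ/mol
ΔG > 0, so the forward reaction is non-spontaneous (proceeds in reverse).

ΔG = 4.15 kJ/mol; the forward reaction is non-spontaneous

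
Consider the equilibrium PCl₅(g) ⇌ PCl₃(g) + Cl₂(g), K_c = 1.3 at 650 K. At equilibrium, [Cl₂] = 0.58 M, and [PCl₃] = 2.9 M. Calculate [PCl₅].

[PCl₅] = 1.3 M

At equilibrium, K_c = [PCl₃]·[Cl₂] / [PCl₅] = 1.3.
(2.9)·(0.58) / ([PCl₅]) = 1.3
[PCl₅] = 1.29 = 1.3 M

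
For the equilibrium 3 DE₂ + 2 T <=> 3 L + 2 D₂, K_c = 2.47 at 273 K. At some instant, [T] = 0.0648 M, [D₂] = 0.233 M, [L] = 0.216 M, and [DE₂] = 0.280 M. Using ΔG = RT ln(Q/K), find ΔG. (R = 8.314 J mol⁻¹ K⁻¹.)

Q_c = [L]³·[D₂]² / ([DE₂]³·[T]²) = (0.216)³·(0.233)² / ((0.280)³·(0.0648)²) = 5.94
ΔG = RT ln(Q_c/K_c) = (8.314 J mol⁻¹ K⁻¹)(273 K) × ln(5.94/2.47)
   = (2.270 kJ/mol)(0.8775) = 1.99 kJ/mol
ΔG > 0, so the forward reaction is non-spontaneous (proceeds in reverse).

ΔG = 1.99 kJ/mol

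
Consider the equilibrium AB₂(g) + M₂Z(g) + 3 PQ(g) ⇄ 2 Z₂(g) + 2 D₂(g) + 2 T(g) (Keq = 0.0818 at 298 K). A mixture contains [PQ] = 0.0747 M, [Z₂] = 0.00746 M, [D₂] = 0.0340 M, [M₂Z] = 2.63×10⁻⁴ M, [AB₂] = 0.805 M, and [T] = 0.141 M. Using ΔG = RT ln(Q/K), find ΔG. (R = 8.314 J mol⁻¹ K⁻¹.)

Q = [Z₂]²·[D₂]²·[T]² / ([AB₂]·[M₂Z]·[PQ]³) = (0.00746)²·(0.0340)²·(0.141)² / ((0.805)·(2.63×10⁻⁴)·(0.0747)³) = 0.0145
ΔG = RT ln(Q/Keq) = (8.314 J mol⁻¹ K⁻¹)(298 K) × ln(0.0145/0.0818)
   = (2.478 kJ/mol)(-1.730) = -4.29 kJ/mol
ΔG < 0, so the forward reaction is spontaneous (proceeds forward).

ΔG = -4.29 kJ/mol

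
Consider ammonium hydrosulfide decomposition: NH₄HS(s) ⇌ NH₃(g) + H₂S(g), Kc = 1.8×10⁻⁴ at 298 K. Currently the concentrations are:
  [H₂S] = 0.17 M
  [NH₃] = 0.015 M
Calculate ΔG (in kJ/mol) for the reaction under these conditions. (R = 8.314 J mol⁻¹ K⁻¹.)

ΔG = 6.57 kJ/mol

(NH₄HS is a pure solid — omitted from Qc.)
Qc = [NH₃]·[H₂S] = (0.015)·(0.17) = 0.00255
ΔG = RT ln(Qc/Kc) = (8.314 J mol⁻¹ K⁻¹)(298 K) × ln(0.00255/1.8×10⁻⁴)
   = (2.478 kJ/mol)(2.651) = 6.57 kJ/mol
ΔG > 0, so the forward reaction is non-spontaneous (proceeds in reverse).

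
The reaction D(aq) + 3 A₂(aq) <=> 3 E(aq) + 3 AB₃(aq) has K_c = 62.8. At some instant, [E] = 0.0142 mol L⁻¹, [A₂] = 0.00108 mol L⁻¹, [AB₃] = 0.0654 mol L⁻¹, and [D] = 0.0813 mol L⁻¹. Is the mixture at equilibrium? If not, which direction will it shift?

no; Q < K, reaction proceeds forward

Q_c = [E]³·[AB₃]³ / ([D]·[A₂]³) = (0.0142)³·(0.0654)³ / ((0.0813)·(0.00108)³) = 7.82
Q_c = 7.82 < K_c = 62.8: net forward reaction.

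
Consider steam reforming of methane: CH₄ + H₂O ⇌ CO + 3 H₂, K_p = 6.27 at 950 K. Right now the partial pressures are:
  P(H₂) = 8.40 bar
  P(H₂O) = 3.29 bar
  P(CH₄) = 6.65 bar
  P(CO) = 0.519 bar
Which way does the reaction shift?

toward reactants

Q_p = P(CO)·P(H₂)³ / (P(CH₄)·P(H₂O)) = (0.519)·(8.40)³ / ((6.65)·(3.29)) = 14.1
Q_p = 14.1 > K_p = 6.27, so the reverse reaction proceeds.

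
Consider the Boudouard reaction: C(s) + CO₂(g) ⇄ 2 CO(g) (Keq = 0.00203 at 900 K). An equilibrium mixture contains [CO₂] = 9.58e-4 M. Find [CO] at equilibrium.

(C is a pure solid — omitted from Keq.)
At equilibrium, Keq = [CO]² / [CO₂] = 0.00203.
([CO])² / (9.58e-4) = 0.00203
[CO]² = 1.94e-6 ⇒ [CO] = 0.00139 M

[CO] = 0.00139 M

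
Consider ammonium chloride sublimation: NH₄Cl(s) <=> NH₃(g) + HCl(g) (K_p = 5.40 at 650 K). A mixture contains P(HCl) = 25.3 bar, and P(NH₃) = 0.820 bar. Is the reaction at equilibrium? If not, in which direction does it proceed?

in the reverse direction

(NH₄Cl is a pure solid — omitted from Q_p.)
Q_p = P(NH₃)·P(HCl) = (0.820)·(25.3) = 20.7
Q_p = 20.7 > K_p = 5.40, so the reverse reaction proceeds.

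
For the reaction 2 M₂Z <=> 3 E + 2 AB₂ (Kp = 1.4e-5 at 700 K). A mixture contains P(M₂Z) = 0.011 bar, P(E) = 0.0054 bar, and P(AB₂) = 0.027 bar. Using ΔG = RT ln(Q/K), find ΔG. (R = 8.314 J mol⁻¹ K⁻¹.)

Qp = P(E)³·P(AB₂)² / P(M₂Z)² = (0.0054)³·(0.027)² / (0.011)² = 9.49e-7
ΔG = RT ln(Qp/Kp) = (8.314 J mol⁻¹ K⁻¹)(700 K) × ln(9.49e-7/1.4e-5)
   = (5.820 kJ/mol)(-2.691) = -15.7 kJ/mol
ΔG < 0, so the forward reaction is spontaneous (proceeds forward).

ΔG = -15.7 kJ/mol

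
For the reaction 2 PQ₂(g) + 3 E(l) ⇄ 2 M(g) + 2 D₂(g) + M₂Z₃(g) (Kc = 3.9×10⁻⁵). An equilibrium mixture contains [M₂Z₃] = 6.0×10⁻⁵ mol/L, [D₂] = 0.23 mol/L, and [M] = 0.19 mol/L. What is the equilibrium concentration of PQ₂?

(E is a pure liquid — omitted from Kc.)
At equilibrium, Kc = [M]²·[D₂]²·[M₂Z₃] / [PQ₂]² = 3.9×10⁻⁵.
(0.19)²·(0.23)²·(6.0×10⁻⁵) / ([PQ₂])² = 3.9×10⁻⁵
[PQ₂]² = 0.00294 ⇒ [PQ₂] = 0.054 mol/L

[PQ₂] = 0.054 mol/L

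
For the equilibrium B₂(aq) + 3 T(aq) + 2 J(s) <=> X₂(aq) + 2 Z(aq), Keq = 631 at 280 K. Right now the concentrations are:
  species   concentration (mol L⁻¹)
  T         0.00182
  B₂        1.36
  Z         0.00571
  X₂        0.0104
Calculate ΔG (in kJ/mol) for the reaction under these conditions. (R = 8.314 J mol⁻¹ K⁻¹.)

(J is a pure solid — omitted from Q.)
Q = [X₂]·[Z]² / ([B₂]·[T]³) = (0.0104)·(0.00571)² / ((1.36)·(0.00182)³) = 41.4
ΔG = RT ln(Q/Keq) = (8.314 J mol⁻¹ K⁻¹)(280 K) × ln(41.4/631)
   = (2.328 kJ/mol)(-2.724) = -6.34 kJ/mol
ΔG < 0, so the forward reaction is spontaneous (proceeds forward).

ΔG = -6.34 kJ/mol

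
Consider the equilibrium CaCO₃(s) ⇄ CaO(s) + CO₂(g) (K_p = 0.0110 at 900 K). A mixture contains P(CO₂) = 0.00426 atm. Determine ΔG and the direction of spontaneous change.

(CaCO₃, CaO are pure solids — omitted from Q_p.)
Q_p = P(CO₂) = 0.00426
ΔG = RT ln(Q_p/K_p) = (8.314 J mol⁻¹ K⁻¹)(900 K) × ln(0.00426/0.0110)
   = (7.483 kJ/mol)(-0.9486) = -7.10 kJ/mol
ΔG < 0, so the forward reaction is spontaneous (proceeds forward).

ΔG = -7.10 kJ/mol; the forward reaction is spontaneous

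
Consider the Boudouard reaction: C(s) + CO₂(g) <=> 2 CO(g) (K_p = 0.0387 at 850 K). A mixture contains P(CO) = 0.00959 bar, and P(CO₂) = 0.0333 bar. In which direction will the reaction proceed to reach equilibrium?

to the right

(C is a pure solid — omitted from Q_p.)
Q_p = P(CO)² / P(CO₂) = (0.00959)² / (0.0333) = 0.00276
Q_p = 0.00276 < K_p = 0.0387, so the forward reaction proceeds.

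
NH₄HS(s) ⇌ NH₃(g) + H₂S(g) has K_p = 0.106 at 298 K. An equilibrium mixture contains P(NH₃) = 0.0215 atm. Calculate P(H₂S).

P(H₂S) = 4.93 atm

(NH₄HS is a pure solid — omitted from K_p.)
At equilibrium, K_p = P(NH₃)·P(H₂S) = 0.106.
(0.0215)·(P(H₂S)) = 0.106
P(H₂S) = 4.93 atm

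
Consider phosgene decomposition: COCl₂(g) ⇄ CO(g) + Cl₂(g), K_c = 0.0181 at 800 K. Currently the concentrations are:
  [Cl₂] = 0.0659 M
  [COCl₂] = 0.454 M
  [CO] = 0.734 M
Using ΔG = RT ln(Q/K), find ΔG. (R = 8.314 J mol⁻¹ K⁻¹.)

Q_c = [CO]·[Cl₂] / [COCl₂] = (0.734)·(0.0659) / (0.454) = 0.107
ΔG = RT ln(Q_c/K_c) = (8.314 J mol⁻¹ K⁻¹)(800 K) × ln(0.107/0.0181)
   = (6.651 kJ/mol)(1.777) = 11.8 kJ/mol
ΔG > 0, so the forward reaction is non-spontaneous (proceeds in reverse).

ΔG = 11.8 kJ/mol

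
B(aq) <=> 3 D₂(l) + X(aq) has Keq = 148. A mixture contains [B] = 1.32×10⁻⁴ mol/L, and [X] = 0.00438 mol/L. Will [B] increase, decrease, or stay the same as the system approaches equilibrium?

(D₂ is a pure liquid — omitted from Q.)
Q = [X] / [B] = (0.00438) / (1.32×10⁻⁴) = 33.2
Q = 33.2 < Keq = 148: net forward reaction.
B is a reactant, so it decreases.

decrease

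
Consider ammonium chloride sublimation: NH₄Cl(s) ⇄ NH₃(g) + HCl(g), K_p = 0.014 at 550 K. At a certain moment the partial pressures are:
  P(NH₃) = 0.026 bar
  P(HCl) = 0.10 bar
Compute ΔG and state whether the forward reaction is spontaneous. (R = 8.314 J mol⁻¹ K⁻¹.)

(NH₄Cl is a pure solid — omitted from Q_p.)
Q_p = P(NH₃)·P(HCl) = (0.026)·(0.10) = 0.00260
ΔG = RT ln(Q_p/K_p) = (8.314 J mol⁻¹ K⁻¹)(550 K) × ln(0.00260/0.014)
   = (4.573 kJ/mol)(-1.684) = -7.70 kJ/mol
ΔG < 0, so the forward reaction is spontaneous (proceeds forward).

ΔG = -7.70 kJ/mol; the forward reaction is spontaneous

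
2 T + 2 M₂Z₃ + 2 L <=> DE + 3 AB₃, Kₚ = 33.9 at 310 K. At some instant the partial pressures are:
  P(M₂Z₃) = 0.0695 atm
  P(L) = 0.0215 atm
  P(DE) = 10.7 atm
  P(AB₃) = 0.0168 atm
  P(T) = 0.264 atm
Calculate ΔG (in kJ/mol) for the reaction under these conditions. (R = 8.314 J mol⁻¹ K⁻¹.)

Qₚ = P(DE)·P(AB₃)³ / (P(T)²·P(M₂Z₃)²·P(L)²) = (10.7)·(0.0168)³ / ((0.264)²·(0.0695)²·(0.0215)²) = 326
ΔG = RT ln(Qₚ/Kₚ) = (8.314 J mol⁻¹ K⁻¹)(310 K) × ln(326/33.9)
   = (2.577 kJ/mol)(2.263) = 5.83 kJ/mol
ΔG > 0, so the forward reaction is non-spontaneous (proceeds in reverse).

ΔG = 5.83 kJ/mol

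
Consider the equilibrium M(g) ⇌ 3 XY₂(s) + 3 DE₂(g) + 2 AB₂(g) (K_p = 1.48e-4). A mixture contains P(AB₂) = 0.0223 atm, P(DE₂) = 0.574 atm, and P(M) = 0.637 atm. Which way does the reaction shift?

(XY₂ is a pure solid — omitted from Q_p.)
Q_p = P(DE₂)³·P(AB₂)² / P(M) = (0.574)³·(0.0223)² / (0.637) = 1.48e-4
Q_p = 1.48e-4 = K_p, so the system is already at equilibrium.

neither direction; the system is at equilibrium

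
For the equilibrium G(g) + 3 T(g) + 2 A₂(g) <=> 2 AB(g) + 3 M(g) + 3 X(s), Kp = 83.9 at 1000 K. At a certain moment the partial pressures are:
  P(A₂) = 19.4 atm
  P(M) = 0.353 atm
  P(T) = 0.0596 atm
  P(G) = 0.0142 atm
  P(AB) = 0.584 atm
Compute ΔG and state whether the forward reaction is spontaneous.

ΔG = -15.3 kJ/mol; the forward reaction is spontaneous

(X is a pure solid — omitted from Qp.)
Qp = P(AB)²·P(M)³ / (P(G)·P(T)³·P(A₂)²) = (0.584)²·(0.353)³ / ((0.0142)·(0.0596)³·(19.4)²) = 13.3
ΔG = RT ln(Qp/Kp) = (8.314 J mol⁻¹ K⁻¹)(1000 K) × ln(13.3/83.9)
   = (8.314 kJ/mol)(-1.842) = -15.3 kJ/mol
ΔG < 0, so the forward reaction is spontaneous (proceeds forward).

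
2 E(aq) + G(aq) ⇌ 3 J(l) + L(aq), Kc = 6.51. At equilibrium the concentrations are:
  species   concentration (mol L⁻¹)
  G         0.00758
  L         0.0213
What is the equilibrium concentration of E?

[E] = 0.657 mol L⁻¹

(J is a pure liquid — omitted from Kc.)
At equilibrium, Kc = [L] / ([E]²·[G]) = 6.51.
(0.0213) / (([E])²·(0.00758)) = 6.51
[E]² = 0.432 ⇒ [E] = 0.657 mol L⁻¹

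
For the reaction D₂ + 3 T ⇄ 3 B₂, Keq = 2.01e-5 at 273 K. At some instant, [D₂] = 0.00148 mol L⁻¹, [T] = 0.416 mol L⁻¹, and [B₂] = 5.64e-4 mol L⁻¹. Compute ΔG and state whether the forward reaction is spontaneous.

Q = [B₂]³ / ([D₂]·[T]³) = (5.64e-4)³ / ((0.00148)·(0.416)³) = 1.68e-6
ΔG = RT ln(Q/Keq) = (8.314 J mol⁻¹ K⁻¹)(273 K) × ln(1.68e-6/2.01e-5)
   = (2.270 kJ/mol)(-2.482) = -5.63 kJ/mol
ΔG < 0, so the forward reaction is spontaneous (proceeds forward).

ΔG = -5.63 kJ/mol; the forward reaction is spontaneous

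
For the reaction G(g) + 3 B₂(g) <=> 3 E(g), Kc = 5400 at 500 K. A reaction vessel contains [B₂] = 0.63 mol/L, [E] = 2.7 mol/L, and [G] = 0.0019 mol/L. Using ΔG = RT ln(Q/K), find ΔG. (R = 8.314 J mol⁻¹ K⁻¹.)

Qc = [E]³ / ([G]·[B₂]³) = (2.7)³ / ((0.0019)·(0.63)³) = 41400
ΔG = RT ln(Qc/Kc) = (8.314 J mol⁻¹ K⁻¹)(500 K) × ln(41400/5400)
   = (4.157 kJ/mol)(2.037) = 8.47 kJ/mol
ΔG > 0, so the forward reaction is non-spontaneous (proceeds in reverse).

ΔG = 8.47 kJ/mol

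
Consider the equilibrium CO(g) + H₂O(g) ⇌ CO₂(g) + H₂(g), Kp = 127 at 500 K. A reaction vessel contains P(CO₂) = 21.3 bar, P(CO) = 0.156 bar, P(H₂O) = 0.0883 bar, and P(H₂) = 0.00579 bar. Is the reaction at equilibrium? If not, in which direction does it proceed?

toward products

Qp = P(CO₂)·P(H₂) / (P(CO)·P(H₂O)) = (21.3)·(0.00579) / ((0.156)·(0.0883)) = 8.95
Qp = 8.95 < Kp = 127, so the forward reaction proceeds.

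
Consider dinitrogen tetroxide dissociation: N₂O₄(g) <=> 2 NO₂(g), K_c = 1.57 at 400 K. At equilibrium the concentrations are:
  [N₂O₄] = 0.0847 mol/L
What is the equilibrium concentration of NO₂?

[NO₂] = 0.365 mol/L

At equilibrium, K_c = [NO₂]² / [N₂O₄] = 1.57.
([NO₂])² / (0.0847) = 1.57
[NO₂]² = 0.133 ⇒ [NO₂] = 0.365 mol/L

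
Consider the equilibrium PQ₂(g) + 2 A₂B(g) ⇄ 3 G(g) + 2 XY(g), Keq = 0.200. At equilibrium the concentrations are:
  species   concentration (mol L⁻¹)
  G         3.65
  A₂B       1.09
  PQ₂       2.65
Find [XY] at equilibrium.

[XY] = 0.114 mol L⁻¹

At equilibrium, Keq = [G]³·[XY]² / ([PQ₂]·[A₂B]²) = 0.200.
(3.65)³·([XY])² / ((2.65)·(1.09)²) = 0.200
[XY]² = 0.0129 ⇒ [XY] = 0.114 mol L⁻¹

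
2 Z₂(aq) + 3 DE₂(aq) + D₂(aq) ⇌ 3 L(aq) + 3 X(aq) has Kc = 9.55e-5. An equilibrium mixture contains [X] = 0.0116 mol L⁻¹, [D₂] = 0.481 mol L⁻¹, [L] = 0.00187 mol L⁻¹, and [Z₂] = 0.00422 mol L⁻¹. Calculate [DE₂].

At equilibrium, Kc = [L]³·[X]³ / ([Z₂]²·[DE₂]³·[D₂]) = 9.55e-5.
(0.00187)³·(0.0116)³ / ((0.00422)²·([DE₂])³·(0.481)) = 9.55e-5
[DE₂]³ = 1.25e-5 ⇒ [DE₂] = 0.0232 mol L⁻¹

[DE₂] = 0.0232 mol L⁻¹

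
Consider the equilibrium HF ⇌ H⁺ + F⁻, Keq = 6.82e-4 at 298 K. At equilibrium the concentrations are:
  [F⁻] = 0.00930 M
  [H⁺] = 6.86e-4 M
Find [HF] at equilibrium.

[HF] = 0.00935 M

At equilibrium, Keq = [H⁺]·[F⁻] / [HF] = 6.82e-4.
(6.86e-4)·(0.00930) / ([HF]) = 6.82e-4
[HF] = 0.00935 M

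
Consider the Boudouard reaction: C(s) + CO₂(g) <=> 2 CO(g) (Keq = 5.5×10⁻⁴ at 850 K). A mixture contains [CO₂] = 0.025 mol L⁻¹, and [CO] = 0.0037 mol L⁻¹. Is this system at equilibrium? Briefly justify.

(C is a pure solid — omitted from Q.)
Q = [CO]² / [CO₂] = (0.0037)² / (0.025) = 5.5×10⁻⁴
Q = 5.5×10⁻⁴ = Keq; the system is at equilibrium.

yes, at equilibrium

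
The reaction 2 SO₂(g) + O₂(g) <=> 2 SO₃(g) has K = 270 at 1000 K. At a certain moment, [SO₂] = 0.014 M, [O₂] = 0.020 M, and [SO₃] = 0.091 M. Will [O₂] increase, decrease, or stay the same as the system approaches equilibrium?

increase

Q = [SO₃]² / ([SO₂]²·[O₂]) = (0.091)² / ((0.014)²·(0.020)) = 2100
Q = 2100 > K = 270: net reverse reaction.
O₂ is a reactant, so it increases.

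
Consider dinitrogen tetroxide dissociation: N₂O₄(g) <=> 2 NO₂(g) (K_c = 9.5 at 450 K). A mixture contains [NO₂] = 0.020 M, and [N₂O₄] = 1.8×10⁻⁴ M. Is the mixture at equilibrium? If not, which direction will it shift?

no; Q < K, reaction proceeds forward

Q_c = [NO₂]² / [N₂O₄] = (0.020)² / (1.8×10⁻⁴) = 2.2
Q_c = 2.2 < K_c = 9.5: net forward reaction.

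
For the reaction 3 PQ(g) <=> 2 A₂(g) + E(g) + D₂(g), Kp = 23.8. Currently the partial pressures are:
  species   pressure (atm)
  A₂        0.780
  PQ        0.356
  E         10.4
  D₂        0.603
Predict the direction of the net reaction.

Qp = P(A₂)²·P(E)·P(D₂) / P(PQ)³ = (0.780)²·(10.4)·(0.603) / (0.356)³ = 84.6
Qp = 84.6 > Kp = 23.8, so the reverse reaction proceeds.

to the left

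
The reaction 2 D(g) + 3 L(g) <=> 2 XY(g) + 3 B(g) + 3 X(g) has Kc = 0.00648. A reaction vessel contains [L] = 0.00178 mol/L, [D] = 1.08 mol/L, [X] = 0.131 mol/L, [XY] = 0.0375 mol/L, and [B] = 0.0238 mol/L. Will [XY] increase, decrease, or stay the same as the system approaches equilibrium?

Qc = [XY]²·[B]³·[X]³ / ([D]²·[L]³) = (0.0375)²·(0.0238)³·(0.131)³ / ((1.08)²·(0.00178)³) = 0.00648
Qc = 0.00648 = Kc; the system is at equilibrium.

stay the same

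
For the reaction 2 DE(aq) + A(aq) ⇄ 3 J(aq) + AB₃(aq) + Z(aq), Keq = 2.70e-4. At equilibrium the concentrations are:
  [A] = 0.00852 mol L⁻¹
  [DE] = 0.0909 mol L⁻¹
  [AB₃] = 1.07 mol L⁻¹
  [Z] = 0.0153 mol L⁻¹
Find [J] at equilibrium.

At equilibrium, Keq = [J]³·[AB₃]·[Z] / ([DE]²·[A]) = 2.70e-4.
([J])³·(1.07)·(0.0153) / ((0.0909)²·(0.00852)) = 2.70e-4
[J]³ = 1.16e-6 ⇒ [J] = 0.0105 mol L⁻¹

[J] = 0.0105 mol L⁻¹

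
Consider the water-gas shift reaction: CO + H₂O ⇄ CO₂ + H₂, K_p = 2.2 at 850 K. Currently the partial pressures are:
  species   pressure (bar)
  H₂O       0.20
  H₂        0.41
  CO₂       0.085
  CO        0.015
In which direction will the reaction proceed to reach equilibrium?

reverse (toward reactants)

Q_p = P(CO₂)·P(H₂) / (P(CO)·P(H₂O)) = (0.085)·(0.41) / ((0.015)·(0.20)) = 12
Q_p = 12 > K_p = 2.2, so the reverse reaction proceeds.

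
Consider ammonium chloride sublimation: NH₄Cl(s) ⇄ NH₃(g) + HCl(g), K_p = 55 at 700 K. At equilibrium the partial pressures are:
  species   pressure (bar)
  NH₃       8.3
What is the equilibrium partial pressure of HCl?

P(HCl) = 6.6 bar

(NH₄Cl is a pure solid — omitted from K_p.)
At equilibrium, K_p = P(NH₃)·P(HCl) = 55.
(8.3)·(P(HCl)) = 55
P(HCl) = 6.63 = 6.6 bar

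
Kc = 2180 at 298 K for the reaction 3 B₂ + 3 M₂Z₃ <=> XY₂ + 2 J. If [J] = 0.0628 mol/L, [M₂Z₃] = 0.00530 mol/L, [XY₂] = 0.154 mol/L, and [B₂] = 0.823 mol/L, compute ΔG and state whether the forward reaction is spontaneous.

Qc = [XY₂]·[J]² / ([B₂]³·[M₂Z₃]³) = (0.154)·(0.0628)² / ((0.823)³·(0.00530)³) = 7320
ΔG = RT ln(Qc/Kc) = (8.314 J mol⁻¹ K⁻¹)(298 K) × ln(7320/2180)
   = (2.478 kJ/mol)(1.211) = 3.00 kJ/mol
ΔG > 0, so the forward reaction is non-spontaneous (proceeds in reverse).

ΔG = 3.00 kJ/mol; the forward reaction is non-spontaneous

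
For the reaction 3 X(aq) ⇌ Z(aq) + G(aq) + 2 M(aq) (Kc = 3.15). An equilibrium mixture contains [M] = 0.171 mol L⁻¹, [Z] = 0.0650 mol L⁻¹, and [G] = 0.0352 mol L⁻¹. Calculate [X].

[X] = 0.0277 mol L⁻¹

At equilibrium, Kc = [Z]·[G]·[M]² / [X]³ = 3.15.
(0.0650)·(0.0352)·(0.171)² / ([X])³ = 3.15
[X]³ = 2.12×10⁻⁵ ⇒ [X] = 0.0277 mol L⁻¹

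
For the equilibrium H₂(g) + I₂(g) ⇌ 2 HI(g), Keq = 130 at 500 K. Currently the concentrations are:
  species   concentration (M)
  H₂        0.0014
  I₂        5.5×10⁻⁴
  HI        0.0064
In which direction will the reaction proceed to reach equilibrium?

Q = [HI]² / ([H₂]·[I₂]) = (0.0064)² / ((0.0014)·(5.5×10⁻⁴)) = 53
Q = 53 < Keq = 130, so the forward reaction proceeds.

in the forward direction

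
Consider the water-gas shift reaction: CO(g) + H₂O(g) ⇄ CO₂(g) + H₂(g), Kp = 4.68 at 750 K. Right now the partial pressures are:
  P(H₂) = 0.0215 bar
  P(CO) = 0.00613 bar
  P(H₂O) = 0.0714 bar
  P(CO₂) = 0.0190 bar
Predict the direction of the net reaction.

Qp = P(CO₂)·P(H₂) / (P(CO)·P(H₂O)) = (0.0190)·(0.0215) / ((0.00613)·(0.0714)) = 0.933
Qp = 0.933 < Kp = 4.68, so the forward reaction proceeds.

in the forward direction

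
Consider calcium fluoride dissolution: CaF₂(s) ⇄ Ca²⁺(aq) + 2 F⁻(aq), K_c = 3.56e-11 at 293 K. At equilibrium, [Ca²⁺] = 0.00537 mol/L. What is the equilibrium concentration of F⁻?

[F⁻] = 8.14e-5 mol/L

(CaF₂ is a pure solid — omitted from K_c.)
At equilibrium, K_c = [Ca²⁺]·[F⁻]² = 3.56e-11.
(0.00537)·([F⁻])² = 3.56e-11
[F⁻]² = 6.63e-9 ⇒ [F⁻] = 8.14e-5 mol/L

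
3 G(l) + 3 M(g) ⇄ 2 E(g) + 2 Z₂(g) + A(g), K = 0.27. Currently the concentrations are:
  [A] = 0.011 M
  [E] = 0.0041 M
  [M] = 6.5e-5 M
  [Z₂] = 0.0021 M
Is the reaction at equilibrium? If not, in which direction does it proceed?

(G is a pure liquid — omitted from Q.)
Q = [E]²·[Z₂]²·[A] / [M]³ = (0.0041)²·(0.0021)²·(0.011) / (6.5e-5)³ = 3.0
Q = 3.0 > K = 0.27, so the reverse reaction proceeds.

in the reverse direction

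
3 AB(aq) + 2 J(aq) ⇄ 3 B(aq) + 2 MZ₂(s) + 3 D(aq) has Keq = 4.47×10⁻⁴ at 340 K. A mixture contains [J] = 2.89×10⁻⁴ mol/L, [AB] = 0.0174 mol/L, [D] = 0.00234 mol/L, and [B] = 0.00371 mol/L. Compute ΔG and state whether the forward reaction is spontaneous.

(MZ₂ is a pure solid — omitted from Q.)
Q = [B]³·[D]³ / ([AB]³·[J]²) = (0.00371)³·(0.00234)³ / ((0.0174)³·(2.89×10⁻⁴)²) = 0.00149
ΔG = RT ln(Q/Keq) = (8.314 J mol⁻¹ K⁻¹)(340 K) × ln(0.00149/4.47×10⁻⁴)
   = (2.827 kJ/mol)(1.204) = 3.40 kJ/mol
ΔG > 0, so the forward reaction is non-spontaneous (proceeds in reverse).

ΔG = 3.40 kJ/mol; the forward reaction is non-spontaneous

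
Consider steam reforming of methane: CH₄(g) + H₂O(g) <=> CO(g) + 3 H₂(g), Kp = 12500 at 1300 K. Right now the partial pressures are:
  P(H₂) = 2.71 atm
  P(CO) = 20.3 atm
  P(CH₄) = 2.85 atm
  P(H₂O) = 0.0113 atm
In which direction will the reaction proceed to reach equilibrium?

no net change (already at equilibrium)

Qp = P(CO)·P(H₂)³ / (P(CH₄)·P(H₂O)) = (20.3)·(2.71)³ / ((2.85)·(0.0113)) = 12500
Qp = 12500 = Kp, so the system is already at equilibrium.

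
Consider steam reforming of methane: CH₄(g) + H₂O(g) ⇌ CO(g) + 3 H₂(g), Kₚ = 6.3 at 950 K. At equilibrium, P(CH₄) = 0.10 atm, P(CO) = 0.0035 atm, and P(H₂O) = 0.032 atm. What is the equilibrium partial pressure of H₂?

At equilibrium, Kₚ = P(CO)·P(H₂)³ / (P(CH₄)·P(H₂O)) = 6.3.
(0.0035)·(P(H₂))³ / ((0.10)·(0.032)) = 6.3
P(H₂)³ = 5.76 ⇒ P(H₂) = 1.8 atm

P(H₂) = 1.8 atm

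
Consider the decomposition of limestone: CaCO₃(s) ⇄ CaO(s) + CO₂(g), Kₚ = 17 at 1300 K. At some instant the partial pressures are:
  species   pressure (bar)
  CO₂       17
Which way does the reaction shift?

at equilibrium

(CaCO₃, CaO are pure solids — omitted from Qₚ.)
Qₚ = P(CO₂) = 17
Qₚ = 17 = Kₚ, so the system is already at equilibrium.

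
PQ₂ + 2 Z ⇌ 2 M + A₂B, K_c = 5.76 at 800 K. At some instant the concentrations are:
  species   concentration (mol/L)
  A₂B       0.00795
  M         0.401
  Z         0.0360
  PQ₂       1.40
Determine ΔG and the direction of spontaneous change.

Q_c = [M]²·[A₂B] / ([PQ₂]·[Z]²) = (0.401)²·(0.00795) / ((1.40)·(0.0360)²) = 0.705
ΔG = RT ln(Q_c/K_c) = (8.314 J mol⁻¹ K⁻¹)(800 K) × ln(0.705/5.76)
   = (6.651 kJ/mol)(-2.100) = -14.0 kJ/mol
ΔG < 0, so the forward reaction is spontaneous (proceeds forward).

ΔG = -14.0 kJ/mol; the forward reaction is spontaneous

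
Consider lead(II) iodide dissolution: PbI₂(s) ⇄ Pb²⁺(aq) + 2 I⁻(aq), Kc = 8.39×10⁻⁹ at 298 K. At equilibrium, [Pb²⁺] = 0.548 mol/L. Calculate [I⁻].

(PbI₂ is a pure solid — omitted from Kc.)
At equilibrium, Kc = [Pb²⁺]·[I⁻]² = 8.39×10⁻⁹.
(0.548)·([I⁻])² = 8.39×10⁻⁹
[I⁻]² = 1.53×10⁻⁸ ⇒ [I⁻] = 1.24×10⁻⁴ mol/L

[I⁻] = 1.24×10⁻⁴ mol/L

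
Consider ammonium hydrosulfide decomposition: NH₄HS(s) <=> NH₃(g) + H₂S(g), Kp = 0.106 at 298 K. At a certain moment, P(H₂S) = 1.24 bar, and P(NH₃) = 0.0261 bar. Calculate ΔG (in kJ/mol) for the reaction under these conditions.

ΔG = -2.94 kJ/mol

(NH₄HS is a pure solid — omitted from Qp.)
Qp = P(NH₃)·P(H₂S) = (0.0261)·(1.24) = 0.0324
ΔG = RT ln(Qp/Kp) = (8.314 J mol⁻¹ K⁻¹)(298 K) × ln(0.0324/0.106)
   = (2.478 kJ/mol)(-1.185) = -2.94 kJ/mol
ΔG < 0, so the forward reaction is spontaneous (proceeds forward).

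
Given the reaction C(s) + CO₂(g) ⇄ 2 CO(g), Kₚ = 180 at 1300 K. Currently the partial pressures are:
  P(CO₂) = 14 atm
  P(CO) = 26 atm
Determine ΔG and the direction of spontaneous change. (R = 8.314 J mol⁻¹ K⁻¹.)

(C is a pure solid — omitted from Qₚ.)
Qₚ = P(CO)² / P(CO₂) = (26)² / (14) = 48.3
ΔG = RT ln(Qₚ/Kₚ) = (8.314 J mol⁻¹ K⁻¹)(1300 K) × ln(48.3/180)
   = (10.81 kJ/mol)(-1.316) = -14.2 kJ/mol
ΔG < 0, so the forward reaction is spontaneous (proceeds forward).

ΔG = -14.2 kJ/mol; the forward reaction is spontaneous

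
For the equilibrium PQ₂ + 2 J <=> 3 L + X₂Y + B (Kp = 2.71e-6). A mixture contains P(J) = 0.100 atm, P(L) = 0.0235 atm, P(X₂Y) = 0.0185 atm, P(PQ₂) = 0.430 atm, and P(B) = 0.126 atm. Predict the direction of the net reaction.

Qp = P(L)³·P(X₂Y)·P(B) / (P(PQ₂)·P(J)²) = (0.0235)³·(0.0185)·(0.126) / ((0.430)·(0.100)²) = 7.04e-6
Qp = 7.04e-6 > Kp = 2.71e-6, so the reverse reaction proceeds.

in the reverse direction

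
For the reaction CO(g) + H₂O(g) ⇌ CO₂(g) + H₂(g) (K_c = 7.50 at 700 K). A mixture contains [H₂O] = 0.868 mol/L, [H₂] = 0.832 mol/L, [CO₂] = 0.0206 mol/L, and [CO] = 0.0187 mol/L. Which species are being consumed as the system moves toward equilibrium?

CO, H₂O (reactants)

Q_c = [CO₂]·[H₂] / ([CO]·[H₂O]) = (0.0206)·(0.832) / ((0.0187)·(0.868)) = 1.06
Q_c = 1.06 < K_c = 7.50: net forward reaction.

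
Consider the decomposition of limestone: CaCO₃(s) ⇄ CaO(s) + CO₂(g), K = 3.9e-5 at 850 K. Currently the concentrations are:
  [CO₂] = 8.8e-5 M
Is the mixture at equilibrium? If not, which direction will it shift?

(CaCO₃, CaO are pure solids — omitted from Q.)
Q = [CO₂] = 8.8e-5
Q = 8.8e-5 > K = 3.9e-5: net reverse reaction.

no; Q > K, reaction proceeds in reverse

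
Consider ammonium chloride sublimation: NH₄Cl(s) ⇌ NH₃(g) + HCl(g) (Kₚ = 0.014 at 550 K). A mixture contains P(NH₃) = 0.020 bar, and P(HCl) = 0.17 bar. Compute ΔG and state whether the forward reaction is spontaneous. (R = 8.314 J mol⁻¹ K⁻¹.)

(NH₄Cl is a pure solid — omitted from Qₚ.)
Qₚ = P(NH₃)·P(HCl) = (0.020)·(0.17) = 0.00340
ΔG = RT ln(Qₚ/Kₚ) = (8.314 J mol⁻¹ K⁻¹)(550 K) × ln(0.00340/0.014)
   = (4.573 kJ/mol)(-1.415) = -6.47 kJ/mol
ΔG < 0, so the forward reaction is spontaneous (proceeds forward).

ΔG = -6.47 kJ/mol; the forward reaction is spontaneous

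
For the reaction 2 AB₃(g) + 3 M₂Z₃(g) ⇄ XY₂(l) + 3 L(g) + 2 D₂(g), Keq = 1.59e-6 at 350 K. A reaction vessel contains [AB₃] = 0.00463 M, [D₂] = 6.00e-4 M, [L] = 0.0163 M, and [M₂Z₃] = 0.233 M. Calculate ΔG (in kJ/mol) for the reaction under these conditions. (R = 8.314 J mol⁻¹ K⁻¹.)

(XY₂ is a pure liquid — omitted from Q.)
Q = [L]³·[D₂]² / ([AB₃]²·[M₂Z₃]³) = (0.0163)³·(6.00e-4)² / ((0.00463)²·(0.233)³) = 5.75e-6
ΔG = RT ln(Q/Keq) = (8.314 J mol⁻¹ K⁻¹)(350 K) × ln(5.75e-6/1.59e-6)
   = (2.910 kJ/mol)(1.285) = 3.74 kJ/mol
ΔG > 0, so the forward reaction is non-spontaneous (proceeds in reverse).

ΔG = 3.74 kJ/mol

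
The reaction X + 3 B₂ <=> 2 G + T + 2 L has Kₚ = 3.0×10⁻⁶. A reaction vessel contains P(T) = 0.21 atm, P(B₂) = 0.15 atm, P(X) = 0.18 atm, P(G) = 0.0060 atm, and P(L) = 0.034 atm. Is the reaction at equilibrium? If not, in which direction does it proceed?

Qₚ = P(G)²·P(T)·P(L)² / (P(X)·P(B₂)³) = (0.0060)²·(0.21)·(0.034)² / ((0.18)·(0.15)³) = 1.4×10⁻⁵
Qₚ = 1.4×10⁻⁵ > Kₚ = 3.0×10⁻⁶, so the reverse reaction proceeds.

toward reactants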